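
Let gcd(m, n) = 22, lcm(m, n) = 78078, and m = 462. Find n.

3718

Using mn = gcd(m,n)·lcm(m,n) = 22·78078 = 1717716, we get n = 1717716/462 = 3718.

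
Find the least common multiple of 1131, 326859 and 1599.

1131 = 3 · 13 · 29; 326859 = 3 · 13 · 17² · 29; 1599 = 3 · 13 · 41
lcm takes max exponent of each prime: 3 · 13 · 17² · 29 · 41 = 13401219

13401219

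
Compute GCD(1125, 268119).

9

Euclid: 268119 = 238·1125 + 369; 1125 = 3·369 + 18; 369 = 20·18 + 9; 18 = 2·9 + 0. Last nonzero remainder: 9.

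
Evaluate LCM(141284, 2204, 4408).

141284 = 2² · 11 · 13² · 19; 2204 = 2² · 19 · 29; 4408 = 2³ · 19 · 29
lcm takes max exponent of each prime: 2³ · 11 · 13² · 19 · 29 = 8194472

8194472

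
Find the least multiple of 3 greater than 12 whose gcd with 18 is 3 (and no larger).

15

18 = 3·6. Any a with gcd(a, 18) = 3 is a multiple of 3, say 3s, with s coprime to 6.
Need s > 12/3, so s ≥ 5. First s ≥ 5 with gcd(s, 6) = 1 is s = 5. Thus a = 3·5 = 15.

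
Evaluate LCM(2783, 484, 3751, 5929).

lcm(2783, 484) = 2783·484/gcd = 1346972/121 = 11132
lcm(11132, 3751) = 11132·3751/gcd = 41756132/121 = 345092
lcm(345092, 5929) = 345092·5929/gcd = 2046050468/121 = 16909508

16909508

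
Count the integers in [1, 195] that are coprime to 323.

174

Prime factors of 323: 17, 19. Count integers ≤ 195 divisible by none of them.
By inclusion–exclusion: 195 − ⌊195/17⌋ − ⌊195/19⌋ + ⌊195/323⌋ = 174.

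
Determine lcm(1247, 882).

1099854

gcd first: 1247 = 1·882 + 365; 882 = 2·365 + 152; 365 = 2·152 + 61; 152 = 2·61 + 30; 61 = 2·30 + 1; 30 = 30·1 + 0 → gcd = 1
lcm = 1247·882/gcd = 1099854/1 = 1099854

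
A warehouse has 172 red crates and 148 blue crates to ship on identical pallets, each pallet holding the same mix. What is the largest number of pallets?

4

Euclid: 172 = 1·148 + 24; 148 = 6·24 + 4; 24 = 6·4 + 0. Last nonzero remainder: 4.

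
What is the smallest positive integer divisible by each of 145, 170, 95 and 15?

145 = 5 · 29; 170 = 2 · 5 · 17; 95 = 5 · 19; 15 = 3 · 5
lcm takes max exponent of each prime: 2 · 3 · 5 · 17 · 19 · 29 = 281010

281010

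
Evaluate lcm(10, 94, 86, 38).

lcm(10, 94) = 10·94/gcd = 940/2 = 470
lcm(470, 86) = 470·86/gcd = 40420/2 = 20210
lcm(20210, 38) = 20210·38/gcd = 767980/2 = 383990

383990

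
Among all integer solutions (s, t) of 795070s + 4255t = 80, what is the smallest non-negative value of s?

159

gcd(795070, 4255) = 5 (Euclid: 795070 = 186·4255 + 3640; 4255 = 1·3640 + 615; 3640 = 5·615 + 565; 615 = 1·565 + 50; 565 = 11·50 + 15; 50 = 3·15 + 5; 15 = 3·5 + 0), and 5 | 80.
Extended Euclid: 795070·(-256) + 4255·(47835) = 5. Scale by 16: s₀ = -4096.
General solution s = s₀ + 851k; reducing mod 851 gives s = 159 (and t = -29710).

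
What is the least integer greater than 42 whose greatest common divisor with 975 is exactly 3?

Multiples of 3 above 42: 3·15, 3·16, … . Need the cofactor coprime to 975/3 = 325.
Checking s = 15, 16, … the first with gcd(s, 325) = 1 is s = 16, giving 48.

48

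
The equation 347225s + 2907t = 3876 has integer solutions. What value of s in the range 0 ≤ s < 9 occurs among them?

Euclid: 347225 = 119·2907 + 1292; 2907 = 2·1292 + 323; 1292 = 4·323 + 0 → gcd = 323; 3876 = 323·12.
Back-substitution yields 347225·(-2) + 2907·(239) = 323, so one solution is s = -2·12 = -24, t = 239·12 = 2868.
Solutions in s differ by 2907/323 = 9; the one in [0, 9) is -24 mod 9 = 3.

3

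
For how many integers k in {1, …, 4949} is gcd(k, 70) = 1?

1697

70 = 2·5·7. Inclusion–exclusion on these primes:
4949 − ⌊4949/2⌋ − ⌊4949/5⌋ − ⌊4949/7⌋ + ⌊4949/10⌋ + ⌊4949/14⌋ + ⌊4949/35⌋ − ⌊4949/70⌋ = 1697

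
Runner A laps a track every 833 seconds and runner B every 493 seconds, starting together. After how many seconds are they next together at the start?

gcd first: 833 = 1·493 + 340; 493 = 1·340 + 153; 340 = 2·153 + 34; 153 = 4·34 + 17; 34 = 2·17 + 0 → gcd = 17
lcm = 833·493/gcd = 410669/17 = 24157

24157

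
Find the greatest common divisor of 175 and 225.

Euclid: 225 = 1·175 + 50; 175 = 3·50 + 25; 50 = 2·25 + 0. Last nonzero remainder: 25.

25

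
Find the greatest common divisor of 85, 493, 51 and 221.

17

gcd(85, 493): 493 = 5·85 + 68; 85 = 1·68 + 17; 68 = 4·17 + 0 → 17
gcd(17, 51): 51 = 3·17 + 0 → 17
gcd(17, 221): 221 = 13·17 + 0 → 17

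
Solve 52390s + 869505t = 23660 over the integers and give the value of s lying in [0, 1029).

Reduce mod 869505: 52390s ≡ 23660 (mod 869505). With g = gcd(52390, 869505) = 845 dividing 23660, divide through: 62s ≡ 28 (mod 1029).
Since gcd(62, 1029) = 1, s ≡ 28·(62)⁻¹ ≡ 266 (mod 1029). Smallest non-negative: 266.

266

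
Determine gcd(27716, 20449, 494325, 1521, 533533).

169

27716 = 2² · 13² · 41; 20449 = 11² · 13²; 494325 = 3² · 5² · 13³; 1521 = 3² · 13²; 533533 = 7 · 11 · 13² · 41
gcd takes min exponent of each prime: 13² = 169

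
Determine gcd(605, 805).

5

605 = 5 · 11²
805 = 5 · 7 · 23
Common: 5 = 5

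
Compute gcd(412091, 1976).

19

412091 = 19 · 23² · 41
1976 = 2³ · 13 · 19
Common: 19 = 19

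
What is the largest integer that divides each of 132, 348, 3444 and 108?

12

gcd(132, 348): 348 = 2·132 + 84; 132 = 1·84 + 48; 84 = 1·48 + 36; 48 = 1·36 + 12; 36 = 3·12 + 0 → 12
gcd(12, 3444): 3444 = 287·12 + 0 → 12
gcd(12, 108): 108 = 9·12 + 0 → 12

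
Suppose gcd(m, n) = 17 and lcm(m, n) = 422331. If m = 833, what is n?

8619

m·n = gcd·lcm = 17·422331 = 7179627, so n = 7179627/833 = 8619.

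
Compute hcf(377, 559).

377 = 13 · 29
559 = 13 · 43
Common: 13 = 13

13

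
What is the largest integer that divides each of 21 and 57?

3

21 = 3 · 7
57 = 3 · 19
Common: 3 = 3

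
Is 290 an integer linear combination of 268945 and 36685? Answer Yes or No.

By Bézout, 268945u − 36685v = 290 has integer solutions iff gcd(268945, 36685) | 290.
Euclid: 268945 = 7·36685 + 12150; 36685 = 3·12150 + 235; 12150 = 51·235 + 165; 235 = 1·165 + 70; 165 = 2·70 + 25; 70 = 2·25 + 20; 25 = 1·20 + 5; 20 = 4·5 + 0. gcd = 5; 290 mod 5 = 0. Yes.

Yes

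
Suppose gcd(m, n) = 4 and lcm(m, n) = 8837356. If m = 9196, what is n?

3844

m·n = gcd·lcm = 4·8837356 = 35349424, so n = 35349424/9196 = 3844.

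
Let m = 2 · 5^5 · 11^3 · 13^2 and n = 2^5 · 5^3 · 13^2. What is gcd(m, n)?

42250

min exponent per shared prime: 2 · 5^3 · 13^2 = 42250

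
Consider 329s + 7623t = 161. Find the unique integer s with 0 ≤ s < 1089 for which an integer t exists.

gcd(329, 7623) = 7 (Euclid: 7623 = 23·329 + 56; 329 = 5·56 + 49; 56 = 1·49 + 7; 49 = 7·7 + 0), and 7 | 161.
Extended Euclid: 329·(-139) + 7623·(6) = 7. Scale by 23: s₀ = -3197.
General solution s = s₀ + 1089k; reducing mod 1089 gives s = 70 (and t = -3).

70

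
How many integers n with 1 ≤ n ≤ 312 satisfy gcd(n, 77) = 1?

Prime factors of 77: 7, 11. Count integers ≤ 312 divisible by none of them.
By inclusion–exclusion: 312 − ⌊312/7⌋ − ⌊312/11⌋ + ⌊312/77⌋ = 244.

244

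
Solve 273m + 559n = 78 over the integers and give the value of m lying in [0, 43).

31

gcd(273, 559) = 13 (Euclid: 559 = 2·273 + 13; 273 = 21·13 + 0), and 13 | 78.
Extended Euclid: 273·(-2) + 559·(1) = 13. Scale by 6: m₀ = -12.
General solution m = m₀ + 43t; reducing mod 43 gives m = 31 (and n = -15).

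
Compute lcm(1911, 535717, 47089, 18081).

189970069653

1911 = 3 · 7² · 13; 535717 = 7² · 13 · 29²; 47089 = 7² · 31²; 18081 = 3² · 7² · 41
lcm takes max exponent of each prime: 3² · 7² · 13 · 29² · 31² · 41 = 189970069653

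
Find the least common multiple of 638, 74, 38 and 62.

638 = 2 · 11 · 29; 74 = 2 · 37; 38 = 2 · 19; 62 = 2 · 31
lcm takes max exponent of each prime: 2 · 11 · 19 · 29 · 31 · 37 = 13903934

13903934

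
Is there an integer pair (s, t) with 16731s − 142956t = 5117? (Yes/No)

No

gcd(16731, 142956): 142956 = 8·16731 + 9108; 16731 = 1·9108 + 7623; 9108 = 1·7623 + 1485; 7623 = 5·1485 + 198; 1485 = 7·198 + 99; 198 = 2·99 + 0 → 99
99 does not divide 5117, so a solution does not exist.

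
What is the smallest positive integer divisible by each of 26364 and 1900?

12522900

26364 = 2² · 3 · 13³; 1900 = 2² · 5² · 19
max exponents: 2² · 3 · 5² · 13³ · 19 = 12522900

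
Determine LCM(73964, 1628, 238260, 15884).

lcm(73964, 1628) = 73964·1628/gcd = 120413392/44 = 2736668
lcm(2736668, 238260) = 2736668·238260/gcd = 652038517680/44 = 14819057220
lcm(14819057220, 15884) = 14819057220·15884/gcd = 235385904882480/15884 = 14819057220

14819057220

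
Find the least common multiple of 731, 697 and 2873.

5065099

731 = 17 · 43; 697 = 17 · 41; 2873 = 13² · 17
lcm takes max exponent of each prime: 13² · 17 · 41 · 43 = 5065099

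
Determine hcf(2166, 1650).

2166 = 2 · 3 · 19²
1650 = 2 · 3 · 5² · 11
Common: 2 · 3 = 6

6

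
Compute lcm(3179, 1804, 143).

6777628

3179 = 11 · 17²; 1804 = 2² · 11 · 41; 143 = 11 · 13
lcm takes max exponent of each prime: 2² · 11 · 13 · 17² · 41 = 6777628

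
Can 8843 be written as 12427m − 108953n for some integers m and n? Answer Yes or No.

No

By Bézout, 12427m − 108953n = 8843 has integer solutions iff gcd(12427, 108953) | 8843.
Euclid: 108953 = 8·12427 + 9537; 12427 = 1·9537 + 2890; 9537 = 3·2890 + 867; 2890 = 3·867 + 289; 867 = 3·289 + 0. gcd = 289; 8843 mod 289 = 173. No.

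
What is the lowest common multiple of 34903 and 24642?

34903 = 11 · 19 · 167; 24642 = 2 · 3² · 37²
max exponents: 2 · 3² · 11 · 19 · 37² · 167 = 860079726

860079726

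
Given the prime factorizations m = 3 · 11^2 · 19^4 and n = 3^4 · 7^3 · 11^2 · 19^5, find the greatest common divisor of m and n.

47306523

min exponent per shared prime: 3 · 11^2 · 19^4 = 47306523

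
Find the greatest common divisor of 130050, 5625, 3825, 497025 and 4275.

130050 = 2 · 3² · 5² · 17²; 5625 = 3² · 5⁴; 3825 = 3² · 5² · 17; 497025 = 3² · 5² · 47²; 4275 = 3² · 5² · 19
gcd takes min exponent of each prime: 3² · 5² = 225

225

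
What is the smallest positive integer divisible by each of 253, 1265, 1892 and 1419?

652740

253 = 11 · 23; 1265 = 5 · 11 · 23; 1892 = 2² · 11 · 43; 1419 = 3 · 11 · 43
lcm takes max exponent of each prime: 2² · 3 · 5 · 11 · 23 · 43 = 652740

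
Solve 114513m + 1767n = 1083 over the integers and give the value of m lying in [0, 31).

2

gcd(114513, 1767) = 57 (Euclid: 114513 = 64·1767 + 1425; 1767 = 1·1425 + 342; 1425 = 4·342 + 57; 342 = 6·57 + 0), and 57 | 1083.
Extended Euclid: 114513·(5) + 1767·(-324) = 57. Scale by 19: m₀ = 95.
General solution m = m₀ + 31t; reducing mod 31 gives m = 2 (and n = -129).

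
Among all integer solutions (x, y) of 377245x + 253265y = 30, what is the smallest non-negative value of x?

Euclid: 377245 = 1·253265 + 123980; 253265 = 2·123980 + 5305; 123980 = 23·5305 + 1965; 5305 = 2·1965 + 1375; 1965 = 1·1375 + 590; 1375 = 2·590 + 195; 590 = 3·195 + 5; 195 = 39·5 + 0 → gcd = 5; 30 = 5·6.
Back-substitution yields 377245·(1289) + 253265·(-1920) = 5, so one solution is x = 1289·6 = 7734, y = -1920·6 = -11520.
Solutions in x differ by 253265/5 = 50653; the one in [0, 50653) is 7734 mod 50653 = 7734.

7734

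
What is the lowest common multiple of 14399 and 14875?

gcd first: 14875 = 1·14399 + 476; 14399 = 30·476 + 119; 476 = 4·119 + 0 → gcd = 119
lcm = 14399·14875/gcd = 214185125/119 = 1799875

1799875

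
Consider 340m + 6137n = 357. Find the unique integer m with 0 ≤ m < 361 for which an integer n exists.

Reduce mod 6137: 340m ≡ 357 (mod 6137). With g = gcd(340, 6137) = 17 dividing 357, divide through: 20m ≡ 21 (mod 361).
Since gcd(20, 361) = 1, m ≡ 21·(20)⁻¹ ≡ 344 (mod 361). Smallest non-negative: 344.

344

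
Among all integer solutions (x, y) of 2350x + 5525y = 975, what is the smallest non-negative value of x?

Reduce mod 5525: 2350x ≡ 975 (mod 5525). With g = gcd(2350, 5525) = 25 dividing 975, divide through: 94x ≡ 39 (mod 221).
Since gcd(94, 221) = 1, x ≡ 39·(94)⁻¹ ≡ 78 (mod 221). Smallest non-negative: 78.

78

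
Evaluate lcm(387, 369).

387 = 3² · 43; 369 = 3² · 41
max exponents: 3² · 41 · 43 = 15867

15867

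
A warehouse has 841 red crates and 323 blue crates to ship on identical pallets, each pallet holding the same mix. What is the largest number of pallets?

Euclid: 841 = 2·323 + 195; 323 = 1·195 + 128; 195 = 1·128 + 67; 128 = 1·67 + 61; 67 = 1·61 + 6; 61 = 10·6 + 1; 6 = 6·1 + 0. Last nonzero remainder: 1.

1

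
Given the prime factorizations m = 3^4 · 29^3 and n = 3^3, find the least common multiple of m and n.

max exponent per prime: 3^4 · 29^3 = 1975509

1975509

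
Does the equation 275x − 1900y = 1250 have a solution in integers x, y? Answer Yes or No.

Yes

gcd(275, 1900): 1900 = 6·275 + 250; 275 = 1·250 + 25; 250 = 10·25 + 0 → 25
25 divides 1250, so a solution exists.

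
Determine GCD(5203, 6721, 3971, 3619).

11

gcd(5203, 6721): 6721 = 1·5203 + 1518; 5203 = 3·1518 + 649; 1518 = 2·649 + 220; 649 = 2·220 + 209; 220 = 1·209 + 11; 209 = 19·11 + 0 → 11
gcd(11, 3971): 3971 = 361·11 + 0 → 11
gcd(11, 3619): 3619 = 329·11 + 0 → 11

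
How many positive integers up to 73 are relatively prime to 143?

143 = 11·13. Inclusion–exclusion on these primes:
73 − ⌊73/11⌋ − ⌊73/13⌋ + ⌊73/143⌋ = 62

62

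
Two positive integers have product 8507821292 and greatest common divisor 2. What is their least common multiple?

For any two positive integers, gcd × lcm equals their product. Hence lcm = 8507821292 / 2 = 4253910646.

4253910646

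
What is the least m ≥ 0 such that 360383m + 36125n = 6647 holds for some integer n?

34

Reduce mod 36125: 360383m ≡ 6647 (mod 36125). With g = gcd(360383, 36125) = 289 dividing 6647, divide through: 1247m ≡ 23 (mod 125).
Since gcd(1247, 125) = 1, m ≡ 23·(1247)⁻¹ ≡ 34 (mod 125). Smallest non-negative: 34.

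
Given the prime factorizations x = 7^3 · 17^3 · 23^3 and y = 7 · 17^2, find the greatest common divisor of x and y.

2023

min exponent per shared prime: 7 · 17^2 = 2023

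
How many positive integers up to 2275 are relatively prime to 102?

714

102 = 2·3·17. Inclusion–exclusion on these primes:
2275 − ⌊2275/2⌋ − ⌊2275/3⌋ − ⌊2275/17⌋ + ⌊2275/6⌋ + ⌊2275/34⌋ + ⌊2275/51⌋ − ⌊2275/102⌋ = 714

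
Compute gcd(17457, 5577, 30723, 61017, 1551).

17457 = 3 · 11 · 23²; 5577 = 3 · 11 · 13²; 30723 = 3 · 7² · 11 · 19; 61017 = 3 · 11 · 43²; 1551 = 3 · 11 · 47
gcd takes min exponent of each prime: 3 · 11 = 33

33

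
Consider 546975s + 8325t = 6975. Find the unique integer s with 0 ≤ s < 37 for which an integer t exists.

14

Euclid: 546975 = 65·8325 + 5850; 8325 = 1·5850 + 2475; 5850 = 2·2475 + 900; 2475 = 2·900 + 675; 900 = 1·675 + 225; 675 = 3·225 + 0 → gcd = 225; 6975 = 225·31.
Back-substitution yields 546975·(10) + 8325·(-657) = 225, so one solution is s = 10·31 = 310, t = -657·31 = -20367.
Solutions in s differ by 8325/225 = 37; the one in [0, 37) is 310 mod 37 = 14.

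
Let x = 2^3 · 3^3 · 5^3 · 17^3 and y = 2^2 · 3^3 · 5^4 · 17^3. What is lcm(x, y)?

663255000

max exponent per prime: 2^3 · 3^3 · 5^4 · 17^3 = 663255000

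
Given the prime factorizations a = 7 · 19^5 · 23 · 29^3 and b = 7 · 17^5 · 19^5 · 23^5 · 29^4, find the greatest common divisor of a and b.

9722722140271

min exponent per shared prime: 7 · 19^5 · 23 · 29^3 = 9722722140271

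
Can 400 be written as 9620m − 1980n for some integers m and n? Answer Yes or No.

Yes

By Bézout, 9620m − 1980n = 400 has integer solutions iff gcd(9620, 1980) | 400.
Euclid: 9620 = 4·1980 + 1700; 1980 = 1·1700 + 280; 1700 = 6·280 + 20; 280 = 14·20 + 0. gcd = 20; 400 mod 20 = 0. Yes.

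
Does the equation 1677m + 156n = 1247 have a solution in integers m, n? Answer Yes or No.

No

By Bézout, 1677m + 156n = 1247 has integer solutions iff gcd(1677, 156) | 1247.
Euclid: 1677 = 10·156 + 117; 156 = 1·117 + 39; 117 = 3·39 + 0. gcd = 39; 1247 mod 39 = 38. No.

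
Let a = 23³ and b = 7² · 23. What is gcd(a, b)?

23

min exponent per shared prime: 23 = 23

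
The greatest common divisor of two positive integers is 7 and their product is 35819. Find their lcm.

For any two positive integers, gcd × lcm equals their product. Hence lcm = 35819 / 7 = 5117.

5117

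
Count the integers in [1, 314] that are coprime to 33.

191

33 = 3·11. Inclusion–exclusion on these primes:
314 − ⌊314/3⌋ − ⌊314/11⌋ + ⌊314/33⌋ = 191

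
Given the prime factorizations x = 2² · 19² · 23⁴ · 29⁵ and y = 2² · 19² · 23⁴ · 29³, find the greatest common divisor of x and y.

min exponent per shared prime: 2² · 19² · 23⁴ · 29³ = 9855360863156

9855360863156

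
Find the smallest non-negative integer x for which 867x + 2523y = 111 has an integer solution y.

166

Reduce mod 2523: 867x ≡ 111 (mod 2523). With g = gcd(867, 2523) = 3 dividing 111, divide through: 289x ≡ 37 (mod 841).
Since gcd(289, 841) = 1, x ≡ 37·(289)⁻¹ ≡ 166 (mod 841). Smallest non-negative: 166.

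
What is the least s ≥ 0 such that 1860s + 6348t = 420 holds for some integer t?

205

Euclid: 6348 = 3·1860 + 768; 1860 = 2·768 + 324; 768 = 2·324 + 120; 324 = 2·120 + 84; 120 = 1·84 + 36; 84 = 2·36 + 12; 36 = 3·12 + 0 → gcd = 12; 420 = 12·35.
Back-substitution yields 1860·(157) + 6348·(-46) = 12, so one solution is s = 157·35 = 5495, t = -46·35 = -1610.
Solutions in s differ by 6348/12 = 529; the one in [0, 529) is 5495 mod 529 = 205.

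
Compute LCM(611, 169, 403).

246233

611 = 13 · 47; 169 = 13²; 403 = 13 · 31
lcm takes max exponent of each prime: 13² · 31 · 47 = 246233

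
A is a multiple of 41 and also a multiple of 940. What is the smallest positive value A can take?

41 = 41; 940 = 2² · 5 · 47
max exponents: 2² · 5 · 41 · 47 = 38540

38540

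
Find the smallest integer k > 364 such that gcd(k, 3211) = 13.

Multiples of 13 above 364: 13·29, 13·30, … . Need the cofactor coprime to 3211/13 = 247.
Checking s = 29, 30, … the first with gcd(s, 247) = 1 is s = 29, giving 377.

377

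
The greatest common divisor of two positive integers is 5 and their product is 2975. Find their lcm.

Since gcd(a,b)·lcm(a,b) = ab, lcm = 2975/5 = 595.

595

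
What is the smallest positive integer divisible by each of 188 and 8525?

1602700

gcd first: 8525 = 45·188 + 65; 188 = 2·65 + 58; 65 = 1·58 + 7; 58 = 8·7 + 2; 7 = 3·2 + 1; 2 = 2·1 + 0 → gcd = 1
lcm = 188·8525/gcd = 1602700/1 = 1602700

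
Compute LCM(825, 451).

33825

825 = 3 · 5² · 11; 451 = 11 · 41
max exponents: 3 · 5² · 11 · 41 = 33825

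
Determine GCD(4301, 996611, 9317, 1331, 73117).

gcd(4301, 996611): 996611 = 231·4301 + 3080; 4301 = 1·3080 + 1221; 3080 = 2·1221 + 638; 1221 = 1·638 + 583; 638 = 1·583 + 55; 583 = 10·55 + 33; 55 = 1·33 + 22; 33 = 1·22 + 11; 22 = 2·11 + 0 → 11
gcd(11, 9317): 9317 = 847·11 + 0 → 11
gcd(11, 1331): 1331 = 121·11 + 0 → 11
gcd(11, 73117): 73117 = 6647·11 + 0 → 11

11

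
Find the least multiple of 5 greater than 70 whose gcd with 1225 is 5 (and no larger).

80

gcd(k, 1225) = 5 forces 5 | k; write k = 5s. Then gcd(5s, 5·245) = 5·gcd(s, 245), so need gcd(s, 245) = 1.
5s > 70 gives s ≥ 15. The least s ≥ 15 coprime to 245 is 16, so k = 5·16 = 80.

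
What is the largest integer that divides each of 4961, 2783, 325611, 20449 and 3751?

121

4961 = 11² · 41; 2783 = 11² · 23; 325611 = 3² · 11² · 13 · 23; 20449 = 11² · 13²; 3751 = 11² · 31
gcd takes min exponent of each prime: 11² = 121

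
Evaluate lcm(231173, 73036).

888629012

231173 = 19 · 23³; 73036 = 2² · 19 · 31²
max exponents: 2² · 19 · 23³ · 31² = 888629012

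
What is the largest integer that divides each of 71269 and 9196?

Euclid: 71269 = 7·9196 + 6897; 9196 = 1·6897 + 2299; 6897 = 3·2299 + 0. Last nonzero remainder: 2299.

2299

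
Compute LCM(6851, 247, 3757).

6851 = 13 · 17 · 31; 247 = 13 · 19; 3757 = 13 · 17²
lcm takes max exponent of each prime: 13 · 17² · 19 · 31 = 2212873

2212873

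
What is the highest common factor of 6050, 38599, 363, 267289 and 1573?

121

gcd(6050, 38599): 38599 = 6·6050 + 2299; 6050 = 2·2299 + 1452; 2299 = 1·1452 + 847; 1452 = 1·847 + 605; 847 = 1·605 + 242; 605 = 2·242 + 121; 242 = 2·121 + 0 → 121
gcd(121, 363): 363 = 3·121 + 0 → 121
gcd(121, 267289): 267289 = 2209·121 + 0 → 121
gcd(121, 1573): 1573 = 13·121 + 0 → 121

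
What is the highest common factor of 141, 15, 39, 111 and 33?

3

141 = 3 · 47; 15 = 3 · 5; 39 = 3 · 13; 111 = 3 · 37; 33 = 3 · 11
gcd takes min exponent of each prime: 3 = 3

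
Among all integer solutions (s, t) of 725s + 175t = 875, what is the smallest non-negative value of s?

0

Euclid: 725 = 4·175 + 25; 175 = 7·25 + 0 → gcd = 25; 875 = 25·35.
Back-substitution yields 725·(1) + 175·(-4) = 25, so one solution is s = 1·35 = 35, t = -4·35 = -140.
Solutions in s differ by 175/25 = 7; the one in [0, 7) is 35 mod 7 = 0.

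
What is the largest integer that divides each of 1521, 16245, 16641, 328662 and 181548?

9

1521 = 3² · 13²; 16245 = 3² · 5 · 19²; 16641 = 3² · 43²; 328662 = 2 · 3² · 19 · 31²; 181548 = 2² · 3³ · 41²
gcd takes min exponent of each prime: 3² = 9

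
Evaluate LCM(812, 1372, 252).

358092

812 = 2² · 7 · 29; 1372 = 2² · 7³; 252 = 2² · 3² · 7
lcm takes max exponent of each prime: 2² · 3² · 7³ · 29 = 358092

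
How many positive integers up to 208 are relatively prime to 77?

77 = 7·11. Inclusion–exclusion on these primes:
208 − ⌊208/7⌋ − ⌊208/11⌋ + ⌊208/77⌋ = 163

163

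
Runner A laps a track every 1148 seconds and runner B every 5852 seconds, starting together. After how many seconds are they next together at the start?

gcd first: 5852 = 5·1148 + 112; 1148 = 10·112 + 28; 112 = 4·28 + 0 → gcd = 28
lcm = 1148·5852/gcd = 6718096/28 = 239932

239932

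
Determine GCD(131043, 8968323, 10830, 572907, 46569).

gcd(131043, 8968323): 8968323 = 68·131043 + 57399; 131043 = 2·57399 + 16245; 57399 = 3·16245 + 8664; 16245 = 1·8664 + 7581; 8664 = 1·7581 + 1083; 7581 = 7·1083 + 0 → 1083
gcd(1083, 10830): 10830 = 10·1083 + 0 → 1083
gcd(1083, 572907): 572907 = 529·1083 + 0 → 1083
gcd(1083, 46569): 46569 = 43·1083 + 0 → 1083

1083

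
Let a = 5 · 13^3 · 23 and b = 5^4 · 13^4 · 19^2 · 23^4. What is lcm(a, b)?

max exponent per prime: 5^4 · 13^4 · 19^2 · 23^4 = 1803316566975625

1803316566975625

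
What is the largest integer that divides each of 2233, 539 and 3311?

77

2233 = 7 · 11 · 29; 539 = 7² · 11; 3311 = 7 · 11 · 43
gcd takes min exponent of each prime: 7 · 11 = 77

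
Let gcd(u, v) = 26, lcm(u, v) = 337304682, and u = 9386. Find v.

Using uv = gcd(u,v)·lcm(u,v) = 26·337304682 = 8769921732, we get v = 8769921732/9386 = 934362.

934362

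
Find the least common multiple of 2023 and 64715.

18702635

2023 = 7 · 17²; 64715 = 5 · 7 · 43²
max exponents: 5 · 7 · 17² · 43² = 18702635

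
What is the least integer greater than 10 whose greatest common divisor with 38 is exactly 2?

12

gcd(x, 38) = 2 forces 2 | x; write x = 2s. Then gcd(2s, 2·19) = 2·gcd(s, 19), so need gcd(s, 19) = 1.
2s > 10 gives s ≥ 6. The least s ≥ 6 coprime to 19 is 6, so x = 2·6 = 12.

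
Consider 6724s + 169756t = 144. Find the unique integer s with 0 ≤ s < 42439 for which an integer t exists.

Euclid: 169756 = 25·6724 + 1656; 6724 = 4·1656 + 100; 1656 = 16·100 + 56; 100 = 1·56 + 44; 56 = 1·44 + 12; 44 = 3·12 + 8; 12 = 1·8 + 4; 8 = 2·4 + 0 → gcd = 4; 144 = 4·36.
Back-substitution yields 6724·(-15274) + 169756·(605) = 4, so one solution is s = -15274·36 = -549864, t = 605·36 = 21780.
Solutions in s differ by 169756/4 = 42439; the one in [0, 42439) is -549864 mod 42439 = 1843.

1843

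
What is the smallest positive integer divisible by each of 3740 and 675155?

29706820

gcd first: 675155 = 180·3740 + 1955; 3740 = 1·1955 + 1785; 1955 = 1·1785 + 170; 1785 = 10·170 + 85; 170 = 2·85 + 0 → gcd = 85
lcm = 3740·675155/gcd = 2525079700/85 = 29706820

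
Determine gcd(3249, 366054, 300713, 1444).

361

3249 = 3² · 19²; 366054 = 2 · 3 · 13² · 19²; 300713 = 7² · 17 · 19²; 1444 = 2² · 19²
gcd takes min exponent of each prime: 19² = 361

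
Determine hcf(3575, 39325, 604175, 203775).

3575 = 5² · 11 · 13; 39325 = 5² · 11² · 13; 604175 = 5² · 11 · 13³; 203775 = 3 · 5² · 11 · 13 · 19
gcd takes min exponent of each prime: 5² · 11 · 13 = 3575

3575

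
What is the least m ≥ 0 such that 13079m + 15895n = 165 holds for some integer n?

Reduce mod 15895: 13079m ≡ 165 (mod 15895). With g = gcd(13079, 15895) = 11 dividing 165, divide through: 1189m ≡ 15 (mod 1445).
Since gcd(1189, 1445) = 1, m ≡ 15·(1189)⁻¹ ≡ 920 (mod 1445). Smallest non-negative: 920.

920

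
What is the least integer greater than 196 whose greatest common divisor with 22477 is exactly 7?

203

Multiples of 7 above 196: 7·29, 7·30, … . Need the cofactor coprime to 22477/7 = 3211.
Checking s = 29, 30, … the first with gcd(s, 3211) = 1 is s = 29, giving 203.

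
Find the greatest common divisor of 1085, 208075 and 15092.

7

gcd(1085, 208075): 208075 = 191·1085 + 840; 1085 = 1·840 + 245; 840 = 3·245 + 105; 245 = 2·105 + 35; 105 = 3·35 + 0 → 35
gcd(35, 15092): 15092 = 431·35 + 7; 35 = 5·7 + 0 → 7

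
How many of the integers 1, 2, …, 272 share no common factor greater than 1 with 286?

115

286 = 2·11·13. Inclusion–exclusion on these primes:
272 − ⌊272/2⌋ − ⌊272/11⌋ − ⌊272/13⌋ + ⌊272/22⌋ + ⌊272/26⌋ + ⌊272/143⌋ − ⌊272/286⌋ = 115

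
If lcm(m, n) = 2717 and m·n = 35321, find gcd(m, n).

13

gcd·lcm = product, so gcd = 35321/2717 = 13.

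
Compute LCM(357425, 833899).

298056350075

357425 = 5² · 17 · 29²; 833899 = 11 · 41 · 43²
max exponents: 5² · 11 · 17 · 29² · 41 · 43² = 298056350075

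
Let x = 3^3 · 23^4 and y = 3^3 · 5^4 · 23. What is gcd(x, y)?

min exponent per shared prime: 3^3 · 23 = 621

621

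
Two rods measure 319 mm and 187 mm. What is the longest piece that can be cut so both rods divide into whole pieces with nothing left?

11

319 = 11 · 29
187 = 11 · 17
Common: 11 = 11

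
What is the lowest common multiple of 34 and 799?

gcd first: 799 = 23·34 + 17; 34 = 2·17 + 0 → gcd = 17
lcm = 34·799/gcd = 27166/17 = 1598

1598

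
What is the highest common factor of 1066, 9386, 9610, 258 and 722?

1066 = 2 · 13 · 41; 9386 = 2 · 13 · 19²; 9610 = 2 · 5 · 31²; 258 = 2 · 3 · 43; 722 = 2 · 19²
gcd takes min exponent of each prime: 2 = 2

2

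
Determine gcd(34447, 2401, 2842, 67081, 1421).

49

34447 = 7² · 19 · 37; 2401 = 7⁴; 2842 = 2 · 7² · 29; 67081 = 7² · 37²; 1421 = 7² · 29
gcd takes min exponent of each prime: 7² = 49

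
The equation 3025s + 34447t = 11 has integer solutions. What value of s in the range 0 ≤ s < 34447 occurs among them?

5261

gcd(3025, 34447) = 1 (Euclid: 34447 = 11·3025 + 1172; 3025 = 2·1172 + 681; 1172 = 1·681 + 491; 681 = 1·491 + 190; 491 = 2·190 + 111; 190 = 1·111 + 79; 111 = 1·79 + 32; 79 = 2·32 + 15; 32 = 2·15 + 2; 15 = 7·2 + 1; 2 = 2·1 + 0), and 1 | 11.
Extended Euclid: 3025·(16136) + 34447·(-1417) = 1. Scale by 11: s₀ = 177496.
General solution s = s₀ + 34447k; reducing mod 34447 gives s = 5261 (and t = -462).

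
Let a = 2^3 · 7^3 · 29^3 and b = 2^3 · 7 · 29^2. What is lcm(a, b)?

66923416

max exponent per prime: 2^3 · 7^3 · 29^3 = 66923416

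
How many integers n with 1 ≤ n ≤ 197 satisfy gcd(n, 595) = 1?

127

595 = 5·7·17. Inclusion–exclusion on these primes:
197 − ⌊197/5⌋ − ⌊197/7⌋ − ⌊197/17⌋ + ⌊197/35⌋ + ⌊197/85⌋ + ⌊197/119⌋ − ⌊197/595⌋ = 127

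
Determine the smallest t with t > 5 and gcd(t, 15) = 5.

gcd(t, 15) = 5 forces 5 | t; write t = 5s. Then gcd(5s, 5·3) = 5·gcd(s, 3), so need gcd(s, 3) = 1.
5s > 5 gives s ≥ 2. The least s ≥ 2 coprime to 3 is 2, so t = 5·2 = 10.

10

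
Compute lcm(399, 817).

gcd first: 817 = 2·399 + 19; 399 = 21·19 + 0 → gcd = 19
lcm = 399·817/gcd = 325983/19 = 17157

17157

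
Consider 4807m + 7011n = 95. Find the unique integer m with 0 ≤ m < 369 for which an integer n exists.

Reduce mod 7011: 4807m ≡ 95 (mod 7011). With g = gcd(4807, 7011) = 19 dividing 95, divide through: 253m ≡ 5 (mod 369).
Since gcd(253, 369) = 1, m ≡ 5·(253)⁻¹ ≡ 194 (mod 369). Smallest non-negative: 194.

194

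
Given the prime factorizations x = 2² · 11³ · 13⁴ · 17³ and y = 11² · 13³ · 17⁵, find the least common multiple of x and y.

215901700476748

max exponent per prime: 2² · 11³ · 13⁴ · 17⁵ = 215901700476748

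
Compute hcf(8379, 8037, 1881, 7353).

171

gcd(8379, 8037): 8379 = 1·8037 + 342; 8037 = 23·342 + 171; 342 = 2·171 + 0 → 171
gcd(171, 1881): 1881 = 11·171 + 0 → 171
gcd(171, 7353): 7353 = 43·171 + 0 → 171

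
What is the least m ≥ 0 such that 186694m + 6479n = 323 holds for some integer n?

200

Euclid: 186694 = 28·6479 + 5282; 6479 = 1·5282 + 1197; 5282 = 4·1197 + 494; 1197 = 2·494 + 209; 494 = 2·209 + 76; 209 = 2·76 + 57; 76 = 1·57 + 19; 57 = 3·19 + 0 → gcd = 19; 323 = 19·17.
Back-substitution yields 186694·(92) + 6479·(-2651) = 19, so one solution is m = 92·17 = 1564, n = -2651·17 = -45067.
Solutions in m differ by 6479/19 = 341; the one in [0, 341) is 1564 mod 341 = 200.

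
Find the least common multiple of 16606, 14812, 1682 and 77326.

16606 = 2 · 19² · 23; 14812 = 2² · 7 · 23²; 1682 = 2 · 29²; 77326 = 2 · 23 · 41²
lcm takes max exponent of each prime: 2² · 7 · 19² · 23² · 29² · 41² = 7559352798172

7559352798172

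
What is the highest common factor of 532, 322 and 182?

gcd(532, 322): 532 = 1·322 + 210; 322 = 1·210 + 112; 210 = 1·112 + 98; 112 = 1·98 + 14; 98 = 7·14 + 0 → 14
gcd(14, 182): 182 = 13·14 + 0 → 14

14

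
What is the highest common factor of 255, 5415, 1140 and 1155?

gcd(255, 5415): 5415 = 21·255 + 60; 255 = 4·60 + 15; 60 = 4·15 + 0 → 15
gcd(15, 1140): 1140 = 76·15 + 0 → 15
gcd(15, 1155): 1155 = 77·15 + 0 → 15

15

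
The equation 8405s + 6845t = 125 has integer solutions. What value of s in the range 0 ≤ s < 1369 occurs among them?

Euclid: 8405 = 1·6845 + 1560; 6845 = 4·1560 + 605; 1560 = 2·605 + 350; 605 = 1·350 + 255; 350 = 1·255 + 95; 255 = 2·95 + 65; 95 = 1·65 + 30; 65 = 2·30 + 5; 30 = 6·5 + 0 → gcd = 5; 125 = 5·25.
Back-substitution yields 8405·(-215) + 6845·(264) = 5, so one solution is s = -215·25 = -5375, t = 264·25 = 6600.
Solutions in s differ by 6845/5 = 1369; the one in [0, 1369) is -5375 mod 1369 = 101.

101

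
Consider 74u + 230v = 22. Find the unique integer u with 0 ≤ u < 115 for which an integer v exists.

78

gcd(74, 230) = 2 (Euclid: 230 = 3·74 + 8; 74 = 9·8 + 2; 8 = 4·2 + 0), and 2 | 22.
Extended Euclid: 74·(28) + 230·(-9) = 2. Scale by 11: u₀ = 308.
General solution u = u₀ + 115t; reducing mod 115 gives u = 78 (and v = -25).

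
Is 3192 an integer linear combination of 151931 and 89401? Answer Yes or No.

gcd(151931, 89401): 151931 = 1·89401 + 62530; 89401 = 1·62530 + 26871; 62530 = 2·26871 + 8788; 26871 = 3·8788 + 507; 8788 = 17·507 + 169; 507 = 3·169 + 0 → 169
169 does not divide 3192, so a solution does not exist.

No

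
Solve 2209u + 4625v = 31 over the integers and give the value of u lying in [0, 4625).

gcd(2209, 4625) = 1 (Euclid: 4625 = 2·2209 + 207; 2209 = 10·207 + 139; 207 = 1·139 + 68; 139 = 2·68 + 3; 68 = 22·3 + 2; 3 = 1·2 + 1; 2 = 2·1 + 0), and 1 | 31.
Extended Euclid: 2209·(1564) + 4625·(-747) = 1. Scale by 31: u₀ = 48484.
General solution u = u₀ + 4625t; reducing mod 4625 gives u = 2234 (and v = -1067).

2234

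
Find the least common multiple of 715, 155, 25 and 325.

715 = 5 · 11 · 13; 155 = 5 · 31; 25 = 5²; 325 = 5² · 13
lcm takes max exponent of each prime: 5² · 11 · 13 · 31 = 110825

110825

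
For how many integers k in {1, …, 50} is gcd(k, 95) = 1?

38

95 = 5·19. Inclusion–exclusion on these primes:
50 − ⌊50/5⌋ − ⌊50/19⌋ + ⌊50/95⌋ = 38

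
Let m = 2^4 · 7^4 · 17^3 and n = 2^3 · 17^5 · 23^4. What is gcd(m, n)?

min exponent per shared prime: 2^3 · 17^3 = 39304

39304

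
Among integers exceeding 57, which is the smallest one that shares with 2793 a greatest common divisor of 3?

gcd(t, 2793) = 3 forces 3 | t; write t = 3s. Then gcd(3s, 3·931) = 3·gcd(s, 931), so need gcd(s, 931) = 1.
3s > 57 gives s ≥ 20. The least s ≥ 20 coprime to 931 is 20, so t = 3·20 = 60.

60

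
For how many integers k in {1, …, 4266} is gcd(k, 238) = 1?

1721

238 = 2·7·17. Inclusion–exclusion on these primes:
4266 − ⌊4266/2⌋ − ⌊4266/7⌋ − ⌊4266/17⌋ + ⌊4266/14⌋ + ⌊4266/34⌋ + ⌊4266/119⌋ − ⌊4266/238⌋ = 1721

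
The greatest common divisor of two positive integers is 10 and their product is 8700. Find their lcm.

gcd·lcm = product, so lcm = 8700/10 = 870.

870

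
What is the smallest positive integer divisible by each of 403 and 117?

gcd first: 403 = 3·117 + 52; 117 = 2·52 + 13; 52 = 4·13 + 0 → gcd = 13
lcm = 403·117/gcd = 47151/13 = 3627

3627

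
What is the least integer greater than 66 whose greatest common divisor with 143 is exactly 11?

77

Multiples of 11 above 66: 11·7, 11·8, … . Need the cofactor coprime to 143/11 = 13.
Checking s = 7, 8, … the first with gcd(s, 13) = 1 is s = 7, giving 77.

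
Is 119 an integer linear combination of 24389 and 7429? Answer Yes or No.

gcd(24389, 7429): 24389 = 3·7429 + 2102; 7429 = 3·2102 + 1123; 2102 = 1·1123 + 979; 1123 = 1·979 + 144; 979 = 6·144 + 115; 144 = 1·115 + 29; 115 = 3·29 + 28; 29 = 1·28 + 1; 28 = 28·1 + 0 → 1
1 divides 119, so a solution exists.

Yes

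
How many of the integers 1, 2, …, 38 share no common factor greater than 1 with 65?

29

Prime factors of 65: 5, 13. Count integers ≤ 38 divisible by none of them.
By inclusion–exclusion: 38 − ⌊38/5⌋ − ⌊38/13⌋ + ⌊38/65⌋ = 29.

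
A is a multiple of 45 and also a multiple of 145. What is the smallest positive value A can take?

gcd first: 145 = 3·45 + 10; 45 = 4·10 + 5; 10 = 2·5 + 0 → gcd = 5
lcm = 45·145/gcd = 6525/5 = 1305

1305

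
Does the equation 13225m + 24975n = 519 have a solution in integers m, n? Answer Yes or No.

No

gcd(13225, 24975): 24975 = 1·13225 + 11750; 13225 = 1·11750 + 1475; 11750 = 7·1475 + 1425; 1475 = 1·1425 + 50; 1425 = 28·50 + 25; 50 = 2·25 + 0 → 25
25 does not divide 519, so a solution does not exist.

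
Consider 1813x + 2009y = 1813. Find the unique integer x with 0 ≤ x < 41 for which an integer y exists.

1

Euclid: 2009 = 1·1813 + 196; 1813 = 9·196 + 49; 196 = 4·49 + 0 → gcd = 49; 1813 = 49·37.
Back-substitution yields 1813·(10) + 2009·(-9) = 49, so one solution is x = 10·37 = 370, y = -9·37 = -333.
Solutions in x differ by 2009/49 = 41; the one in [0, 41) is 370 mod 41 = 1.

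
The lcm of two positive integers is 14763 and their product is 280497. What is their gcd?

19

From gcd × lcm = ab: gcd = 280497 / 14763 = 19.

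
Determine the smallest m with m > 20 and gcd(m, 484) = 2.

26

484 = 2·242. Any m with gcd(m, 484) = 2 is a multiple of 2, say 2s, with s coprime to 242.
Need s > 20/2, so s ≥ 11. First s ≥ 11 with gcd(s, 242) = 1 is s = 13. Thus m = 2·13 = 26.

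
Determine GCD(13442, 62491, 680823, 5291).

143

gcd(13442, 62491): 62491 = 4·13442 + 8723; 13442 = 1·8723 + 4719; 8723 = 1·4719 + 4004; 4719 = 1·4004 + 715; 4004 = 5·715 + 429; 715 = 1·429 + 286; 429 = 1·286 + 143; 286 = 2·143 + 0 → 143
gcd(143, 680823): 680823 = 4761·143 + 0 → 143
gcd(143, 5291): 5291 = 37·143 + 0 → 143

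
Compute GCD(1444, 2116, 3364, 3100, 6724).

4

gcd(1444, 2116): 2116 = 1·1444 + 672; 1444 = 2·672 + 100; 672 = 6·100 + 72; 100 = 1·72 + 28; 72 = 2·28 + 16; 28 = 1·16 + 12; 16 = 1·12 + 4; 12 = 3·4 + 0 → 4
gcd(4, 3364): 3364 = 841·4 + 0 → 4
gcd(4, 3100): 3100 = 775·4 + 0 → 4
gcd(4, 6724): 6724 = 1681·4 + 0 → 4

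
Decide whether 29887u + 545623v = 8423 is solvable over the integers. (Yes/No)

By Bézout, 29887u + 545623v = 8423 has integer solutions iff gcd(29887, 545623) | 8423.
Euclid: 545623 = 18·29887 + 7657; 29887 = 3·7657 + 6916; 7657 = 1·6916 + 741; 6916 = 9·741 + 247; 741 = 3·247 + 0. gcd = 247; 8423 mod 247 = 25. No.

No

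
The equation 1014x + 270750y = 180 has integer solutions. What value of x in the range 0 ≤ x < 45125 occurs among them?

41120

Reduce mod 270750: 1014x ≡ 180 (mod 270750). With g = gcd(1014, 270750) = 6 dividing 180, divide through: 169x ≡ 30 (mod 45125).
Since gcd(169, 45125) = 1, x ≡ 30·(169)⁻¹ ≡ 41120 (mod 45125). Smallest non-negative: 41120.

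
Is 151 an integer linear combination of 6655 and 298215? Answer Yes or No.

No

gcd(6655, 298215): 298215 = 44·6655 + 5395; 6655 = 1·5395 + 1260; 5395 = 4·1260 + 355; 1260 = 3·355 + 195; 355 = 1·195 + 160; 195 = 1·160 + 35; 160 = 4·35 + 20; 35 = 1·20 + 15; 20 = 1·15 + 5; 15 = 3·5 + 0 → 5
5 does not divide 151, so a solution does not exist.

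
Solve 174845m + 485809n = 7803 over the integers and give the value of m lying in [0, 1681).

1092

Euclid: 485809 = 2·174845 + 136119; 174845 = 1·136119 + 38726; 136119 = 3·38726 + 19941; 38726 = 1·19941 + 18785; 19941 = 1·18785 + 1156; 18785 = 16·1156 + 289; 1156 = 4·289 + 0 → gcd = 289; 7803 = 289·27.
Back-substitution yields 174845·(414) + 485809·(-149) = 289, so one solution is m = 414·27 = 11178, n = -149·27 = -4023.
Solutions in m differ by 485809/289 = 1681; the one in [0, 1681) is 11178 mod 1681 = 1092.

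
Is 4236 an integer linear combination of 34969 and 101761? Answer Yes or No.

No

gcd(34969, 101761): 101761 = 2·34969 + 31823; 34969 = 1·31823 + 3146; 31823 = 10·3146 + 363; 3146 = 8·363 + 242; 363 = 1·242 + 121; 242 = 2·121 + 0 → 121
121 does not divide 4236, so a solution does not exist.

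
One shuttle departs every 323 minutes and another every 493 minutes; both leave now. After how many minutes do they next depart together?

323 = 17 · 19; 493 = 17 · 29
max exponents: 17 · 19 · 29 = 9367

9367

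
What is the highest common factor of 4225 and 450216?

4225 = 5² · 13²
450216 = 2³ · 3² · 13² · 37
Common: 13² = 169

169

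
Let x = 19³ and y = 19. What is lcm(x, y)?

6859

max exponent per prime: 19³ = 6859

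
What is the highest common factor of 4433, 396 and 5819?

gcd(4433, 396): 4433 = 11·396 + 77; 396 = 5·77 + 11; 77 = 7·11 + 0 → 11
gcd(11, 5819): 5819 = 529·11 + 0 → 11

11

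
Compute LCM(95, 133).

gcd first: 133 = 1·95 + 38; 95 = 2·38 + 19; 38 = 2·19 + 0 → gcd = 19
lcm = 95·133/gcd = 12635/19 = 665

665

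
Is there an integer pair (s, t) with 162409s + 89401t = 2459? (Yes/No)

No

gcd(162409, 89401): 162409 = 1·89401 + 73008; 89401 = 1·73008 + 16393; 73008 = 4·16393 + 7436; 16393 = 2·7436 + 1521; 7436 = 4·1521 + 1352; 1521 = 1·1352 + 169; 1352 = 8·169 + 0 → 169
169 does not divide 2459, so a solution does not exist.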